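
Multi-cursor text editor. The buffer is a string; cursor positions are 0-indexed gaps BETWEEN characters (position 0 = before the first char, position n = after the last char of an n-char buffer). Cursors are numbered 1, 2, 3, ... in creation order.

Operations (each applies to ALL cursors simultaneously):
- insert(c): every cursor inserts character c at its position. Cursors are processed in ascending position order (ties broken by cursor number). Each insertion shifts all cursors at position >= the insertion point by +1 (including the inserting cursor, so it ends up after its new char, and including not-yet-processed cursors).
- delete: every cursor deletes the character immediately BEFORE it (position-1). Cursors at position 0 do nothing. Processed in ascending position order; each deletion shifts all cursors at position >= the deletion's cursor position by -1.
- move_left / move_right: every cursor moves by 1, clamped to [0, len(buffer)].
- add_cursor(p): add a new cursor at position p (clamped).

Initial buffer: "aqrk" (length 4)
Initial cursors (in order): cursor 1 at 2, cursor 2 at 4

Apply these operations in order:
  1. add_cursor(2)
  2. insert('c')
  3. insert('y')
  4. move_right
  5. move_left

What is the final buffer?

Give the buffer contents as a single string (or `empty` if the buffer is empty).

After op 1 (add_cursor(2)): buffer="aqrk" (len 4), cursors c1@2 c3@2 c2@4, authorship ....
After op 2 (insert('c')): buffer="aqccrkc" (len 7), cursors c1@4 c3@4 c2@7, authorship ..13..2
After op 3 (insert('y')): buffer="aqccyyrkcy" (len 10), cursors c1@6 c3@6 c2@10, authorship ..1313..22
After op 4 (move_right): buffer="aqccyyrkcy" (len 10), cursors c1@7 c3@7 c2@10, authorship ..1313..22
After op 5 (move_left): buffer="aqccyyrkcy" (len 10), cursors c1@6 c3@6 c2@9, authorship ..1313..22

Answer: aqccyyrkcy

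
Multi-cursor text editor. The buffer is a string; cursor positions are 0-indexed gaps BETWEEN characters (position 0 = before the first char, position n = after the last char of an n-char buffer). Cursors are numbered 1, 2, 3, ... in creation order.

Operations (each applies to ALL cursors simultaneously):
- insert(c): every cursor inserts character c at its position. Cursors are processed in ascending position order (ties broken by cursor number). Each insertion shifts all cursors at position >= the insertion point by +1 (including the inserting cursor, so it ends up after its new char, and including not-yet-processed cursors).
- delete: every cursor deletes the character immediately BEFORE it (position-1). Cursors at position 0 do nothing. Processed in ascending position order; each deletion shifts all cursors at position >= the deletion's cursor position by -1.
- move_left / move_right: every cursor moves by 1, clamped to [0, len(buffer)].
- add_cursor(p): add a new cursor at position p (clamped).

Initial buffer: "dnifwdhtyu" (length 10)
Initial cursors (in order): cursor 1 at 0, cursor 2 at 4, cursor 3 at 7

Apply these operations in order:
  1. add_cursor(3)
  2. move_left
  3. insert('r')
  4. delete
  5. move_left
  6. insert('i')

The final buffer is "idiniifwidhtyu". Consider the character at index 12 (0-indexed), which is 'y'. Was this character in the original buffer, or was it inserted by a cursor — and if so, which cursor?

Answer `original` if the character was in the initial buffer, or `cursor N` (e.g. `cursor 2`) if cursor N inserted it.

Answer: original

Derivation:
After op 1 (add_cursor(3)): buffer="dnifwdhtyu" (len 10), cursors c1@0 c4@3 c2@4 c3@7, authorship ..........
After op 2 (move_left): buffer="dnifwdhtyu" (len 10), cursors c1@0 c4@2 c2@3 c3@6, authorship ..........
After op 3 (insert('r')): buffer="rdnrirfwdrhtyu" (len 14), cursors c1@1 c4@4 c2@6 c3@10, authorship 1..4.2...3....
After op 4 (delete): buffer="dnifwdhtyu" (len 10), cursors c1@0 c4@2 c2@3 c3@6, authorship ..........
After op 5 (move_left): buffer="dnifwdhtyu" (len 10), cursors c1@0 c4@1 c2@2 c3@5, authorship ..........
After op 6 (insert('i')): buffer="idiniifwidhtyu" (len 14), cursors c1@1 c4@3 c2@5 c3@9, authorship 1.4.2...3.....
Authorship (.=original, N=cursor N): 1 . 4 . 2 . . . 3 . . . . .
Index 12: author = original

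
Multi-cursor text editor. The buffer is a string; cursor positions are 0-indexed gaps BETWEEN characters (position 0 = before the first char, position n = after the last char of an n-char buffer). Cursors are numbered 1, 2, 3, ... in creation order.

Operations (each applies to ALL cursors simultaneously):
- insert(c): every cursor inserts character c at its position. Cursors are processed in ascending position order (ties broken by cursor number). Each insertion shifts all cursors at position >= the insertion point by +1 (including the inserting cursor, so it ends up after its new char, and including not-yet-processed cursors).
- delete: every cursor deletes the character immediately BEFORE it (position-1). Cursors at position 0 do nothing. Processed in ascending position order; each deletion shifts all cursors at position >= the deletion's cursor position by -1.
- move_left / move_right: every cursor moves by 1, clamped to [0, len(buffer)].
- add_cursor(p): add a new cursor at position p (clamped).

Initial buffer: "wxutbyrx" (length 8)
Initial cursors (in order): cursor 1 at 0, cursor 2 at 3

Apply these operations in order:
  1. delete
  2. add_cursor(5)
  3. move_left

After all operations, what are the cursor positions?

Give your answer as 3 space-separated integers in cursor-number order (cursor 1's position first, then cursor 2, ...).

After op 1 (delete): buffer="wxtbyrx" (len 7), cursors c1@0 c2@2, authorship .......
After op 2 (add_cursor(5)): buffer="wxtbyrx" (len 7), cursors c1@0 c2@2 c3@5, authorship .......
After op 3 (move_left): buffer="wxtbyrx" (len 7), cursors c1@0 c2@1 c3@4, authorship .......

Answer: 0 1 4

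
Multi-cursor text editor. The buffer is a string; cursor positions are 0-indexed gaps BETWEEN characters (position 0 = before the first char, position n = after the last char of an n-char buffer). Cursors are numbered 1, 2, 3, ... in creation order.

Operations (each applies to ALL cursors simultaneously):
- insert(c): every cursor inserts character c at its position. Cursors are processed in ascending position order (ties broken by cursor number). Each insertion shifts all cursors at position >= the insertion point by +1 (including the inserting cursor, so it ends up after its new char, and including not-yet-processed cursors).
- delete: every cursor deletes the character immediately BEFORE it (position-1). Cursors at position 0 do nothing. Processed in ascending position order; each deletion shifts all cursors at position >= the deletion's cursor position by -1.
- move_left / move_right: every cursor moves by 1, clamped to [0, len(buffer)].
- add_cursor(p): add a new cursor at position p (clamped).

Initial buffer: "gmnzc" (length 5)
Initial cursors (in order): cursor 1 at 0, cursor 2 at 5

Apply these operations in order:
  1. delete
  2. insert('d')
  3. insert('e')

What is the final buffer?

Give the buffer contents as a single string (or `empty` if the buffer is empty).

Answer: degmnzde

Derivation:
After op 1 (delete): buffer="gmnz" (len 4), cursors c1@0 c2@4, authorship ....
After op 2 (insert('d')): buffer="dgmnzd" (len 6), cursors c1@1 c2@6, authorship 1....2
After op 3 (insert('e')): buffer="degmnzde" (len 8), cursors c1@2 c2@8, authorship 11....22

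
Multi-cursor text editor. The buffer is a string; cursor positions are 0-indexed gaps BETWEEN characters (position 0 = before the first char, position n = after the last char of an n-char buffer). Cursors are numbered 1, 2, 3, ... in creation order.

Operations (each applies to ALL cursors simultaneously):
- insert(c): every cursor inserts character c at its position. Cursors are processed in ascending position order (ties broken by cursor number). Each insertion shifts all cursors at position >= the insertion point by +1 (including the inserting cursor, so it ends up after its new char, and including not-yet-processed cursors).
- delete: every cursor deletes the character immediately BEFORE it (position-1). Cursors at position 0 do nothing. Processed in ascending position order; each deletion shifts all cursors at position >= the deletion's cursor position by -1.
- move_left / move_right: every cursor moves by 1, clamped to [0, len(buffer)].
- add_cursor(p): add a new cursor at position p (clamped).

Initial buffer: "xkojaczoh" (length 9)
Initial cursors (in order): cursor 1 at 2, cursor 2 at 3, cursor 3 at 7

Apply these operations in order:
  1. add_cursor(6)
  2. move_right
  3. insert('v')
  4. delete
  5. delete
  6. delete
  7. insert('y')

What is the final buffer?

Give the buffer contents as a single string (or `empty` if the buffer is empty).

After op 1 (add_cursor(6)): buffer="xkojaczoh" (len 9), cursors c1@2 c2@3 c4@6 c3@7, authorship .........
After op 2 (move_right): buffer="xkojaczoh" (len 9), cursors c1@3 c2@4 c4@7 c3@8, authorship .........
After op 3 (insert('v')): buffer="xkovjvaczvovh" (len 13), cursors c1@4 c2@6 c4@10 c3@12, authorship ...1.2...4.3.
After op 4 (delete): buffer="xkojaczoh" (len 9), cursors c1@3 c2@4 c4@7 c3@8, authorship .........
After op 5 (delete): buffer="xkach" (len 5), cursors c1@2 c2@2 c3@4 c4@4, authorship .....
After op 6 (delete): buffer="h" (len 1), cursors c1@0 c2@0 c3@0 c4@0, authorship .
After op 7 (insert('y')): buffer="yyyyh" (len 5), cursors c1@4 c2@4 c3@4 c4@4, authorship 1234.

Answer: yyyyh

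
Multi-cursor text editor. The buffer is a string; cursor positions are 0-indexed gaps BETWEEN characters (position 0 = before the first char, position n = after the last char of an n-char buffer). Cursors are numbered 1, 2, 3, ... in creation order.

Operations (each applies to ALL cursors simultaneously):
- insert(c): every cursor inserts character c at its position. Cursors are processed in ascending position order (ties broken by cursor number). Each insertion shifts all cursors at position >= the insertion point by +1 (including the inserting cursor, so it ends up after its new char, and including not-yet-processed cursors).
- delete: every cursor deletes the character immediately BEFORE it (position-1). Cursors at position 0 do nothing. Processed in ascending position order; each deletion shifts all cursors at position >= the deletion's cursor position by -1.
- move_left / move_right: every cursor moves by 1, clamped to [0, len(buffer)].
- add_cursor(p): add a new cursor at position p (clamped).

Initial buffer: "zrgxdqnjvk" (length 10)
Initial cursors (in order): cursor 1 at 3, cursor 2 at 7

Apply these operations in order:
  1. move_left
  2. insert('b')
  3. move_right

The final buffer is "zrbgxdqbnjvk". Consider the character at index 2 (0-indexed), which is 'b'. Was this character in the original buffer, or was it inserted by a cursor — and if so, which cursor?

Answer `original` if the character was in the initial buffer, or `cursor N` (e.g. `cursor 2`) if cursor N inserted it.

After op 1 (move_left): buffer="zrgxdqnjvk" (len 10), cursors c1@2 c2@6, authorship ..........
After op 2 (insert('b')): buffer="zrbgxdqbnjvk" (len 12), cursors c1@3 c2@8, authorship ..1....2....
After op 3 (move_right): buffer="zrbgxdqbnjvk" (len 12), cursors c1@4 c2@9, authorship ..1....2....
Authorship (.=original, N=cursor N): . . 1 . . . . 2 . . . .
Index 2: author = 1

Answer: cursor 1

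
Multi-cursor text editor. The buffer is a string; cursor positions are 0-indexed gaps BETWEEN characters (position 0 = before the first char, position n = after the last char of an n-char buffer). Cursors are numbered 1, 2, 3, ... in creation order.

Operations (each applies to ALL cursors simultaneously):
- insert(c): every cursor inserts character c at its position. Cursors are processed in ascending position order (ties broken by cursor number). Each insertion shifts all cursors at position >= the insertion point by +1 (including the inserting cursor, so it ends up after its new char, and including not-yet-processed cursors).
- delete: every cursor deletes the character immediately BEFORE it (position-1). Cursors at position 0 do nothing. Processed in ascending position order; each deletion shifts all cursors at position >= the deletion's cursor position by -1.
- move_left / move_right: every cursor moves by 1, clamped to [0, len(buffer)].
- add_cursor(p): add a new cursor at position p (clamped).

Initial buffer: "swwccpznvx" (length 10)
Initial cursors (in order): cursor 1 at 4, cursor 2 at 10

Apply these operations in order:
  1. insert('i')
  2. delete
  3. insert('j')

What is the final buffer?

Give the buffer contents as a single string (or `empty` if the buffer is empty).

After op 1 (insert('i')): buffer="swwcicpznvxi" (len 12), cursors c1@5 c2@12, authorship ....1......2
After op 2 (delete): buffer="swwccpznvx" (len 10), cursors c1@4 c2@10, authorship ..........
After op 3 (insert('j')): buffer="swwcjcpznvxj" (len 12), cursors c1@5 c2@12, authorship ....1......2

Answer: swwcjcpznvxj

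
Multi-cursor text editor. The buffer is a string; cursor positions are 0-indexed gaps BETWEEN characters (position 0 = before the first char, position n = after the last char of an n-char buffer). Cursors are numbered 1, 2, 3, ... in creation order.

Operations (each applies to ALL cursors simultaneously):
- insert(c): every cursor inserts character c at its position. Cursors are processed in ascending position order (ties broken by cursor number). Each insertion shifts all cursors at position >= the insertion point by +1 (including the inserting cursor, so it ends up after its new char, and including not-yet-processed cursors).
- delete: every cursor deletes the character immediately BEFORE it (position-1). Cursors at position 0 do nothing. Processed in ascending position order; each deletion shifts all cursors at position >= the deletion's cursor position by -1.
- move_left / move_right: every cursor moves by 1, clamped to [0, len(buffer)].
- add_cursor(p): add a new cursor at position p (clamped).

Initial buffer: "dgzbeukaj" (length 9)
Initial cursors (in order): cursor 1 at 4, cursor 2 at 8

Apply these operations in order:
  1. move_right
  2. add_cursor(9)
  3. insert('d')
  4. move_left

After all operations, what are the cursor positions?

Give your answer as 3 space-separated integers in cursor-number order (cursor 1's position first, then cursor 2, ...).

After op 1 (move_right): buffer="dgzbeukaj" (len 9), cursors c1@5 c2@9, authorship .........
After op 2 (add_cursor(9)): buffer="dgzbeukaj" (len 9), cursors c1@5 c2@9 c3@9, authorship .........
After op 3 (insert('d')): buffer="dgzbedukajdd" (len 12), cursors c1@6 c2@12 c3@12, authorship .....1....23
After op 4 (move_left): buffer="dgzbedukajdd" (len 12), cursors c1@5 c2@11 c3@11, authorship .....1....23

Answer: 5 11 11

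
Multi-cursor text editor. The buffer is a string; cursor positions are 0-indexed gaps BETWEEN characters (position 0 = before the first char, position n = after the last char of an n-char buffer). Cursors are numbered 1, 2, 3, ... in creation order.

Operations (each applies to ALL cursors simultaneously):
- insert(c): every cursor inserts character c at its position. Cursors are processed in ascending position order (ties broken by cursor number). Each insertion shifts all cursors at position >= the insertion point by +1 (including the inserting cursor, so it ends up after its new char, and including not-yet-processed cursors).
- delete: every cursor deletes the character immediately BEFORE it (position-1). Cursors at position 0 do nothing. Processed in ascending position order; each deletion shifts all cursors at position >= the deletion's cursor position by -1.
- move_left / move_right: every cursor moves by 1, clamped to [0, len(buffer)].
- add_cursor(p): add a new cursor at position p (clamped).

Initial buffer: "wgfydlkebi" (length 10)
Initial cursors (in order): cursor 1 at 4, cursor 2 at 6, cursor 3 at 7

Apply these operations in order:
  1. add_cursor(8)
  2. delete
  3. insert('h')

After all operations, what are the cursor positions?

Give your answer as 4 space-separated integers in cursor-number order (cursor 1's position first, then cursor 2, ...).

After op 1 (add_cursor(8)): buffer="wgfydlkebi" (len 10), cursors c1@4 c2@6 c3@7 c4@8, authorship ..........
After op 2 (delete): buffer="wgfdbi" (len 6), cursors c1@3 c2@4 c3@4 c4@4, authorship ......
After op 3 (insert('h')): buffer="wgfhdhhhbi" (len 10), cursors c1@4 c2@8 c3@8 c4@8, authorship ...1.234..

Answer: 4 8 8 8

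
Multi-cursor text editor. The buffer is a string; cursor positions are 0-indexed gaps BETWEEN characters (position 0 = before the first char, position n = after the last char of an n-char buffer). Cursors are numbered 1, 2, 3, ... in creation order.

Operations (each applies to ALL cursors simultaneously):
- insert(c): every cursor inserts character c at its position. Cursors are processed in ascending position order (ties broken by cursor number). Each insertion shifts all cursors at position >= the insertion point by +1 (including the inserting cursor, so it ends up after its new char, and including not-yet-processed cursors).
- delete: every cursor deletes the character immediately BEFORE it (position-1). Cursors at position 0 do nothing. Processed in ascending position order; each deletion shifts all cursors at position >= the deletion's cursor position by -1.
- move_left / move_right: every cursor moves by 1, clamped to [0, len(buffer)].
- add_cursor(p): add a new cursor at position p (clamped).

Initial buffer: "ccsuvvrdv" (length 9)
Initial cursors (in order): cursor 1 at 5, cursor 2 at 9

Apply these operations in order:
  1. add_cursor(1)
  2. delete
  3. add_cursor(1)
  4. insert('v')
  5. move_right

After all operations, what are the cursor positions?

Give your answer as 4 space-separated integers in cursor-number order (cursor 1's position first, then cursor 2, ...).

Answer: 7 10 2 4

Derivation:
After op 1 (add_cursor(1)): buffer="ccsuvvrdv" (len 9), cursors c3@1 c1@5 c2@9, authorship .........
After op 2 (delete): buffer="csuvrd" (len 6), cursors c3@0 c1@3 c2@6, authorship ......
After op 3 (add_cursor(1)): buffer="csuvrd" (len 6), cursors c3@0 c4@1 c1@3 c2@6, authorship ......
After op 4 (insert('v')): buffer="vcvsuvvrdv" (len 10), cursors c3@1 c4@3 c1@6 c2@10, authorship 3.4..1...2
After op 5 (move_right): buffer="vcvsuvvrdv" (len 10), cursors c3@2 c4@4 c1@7 c2@10, authorship 3.4..1...2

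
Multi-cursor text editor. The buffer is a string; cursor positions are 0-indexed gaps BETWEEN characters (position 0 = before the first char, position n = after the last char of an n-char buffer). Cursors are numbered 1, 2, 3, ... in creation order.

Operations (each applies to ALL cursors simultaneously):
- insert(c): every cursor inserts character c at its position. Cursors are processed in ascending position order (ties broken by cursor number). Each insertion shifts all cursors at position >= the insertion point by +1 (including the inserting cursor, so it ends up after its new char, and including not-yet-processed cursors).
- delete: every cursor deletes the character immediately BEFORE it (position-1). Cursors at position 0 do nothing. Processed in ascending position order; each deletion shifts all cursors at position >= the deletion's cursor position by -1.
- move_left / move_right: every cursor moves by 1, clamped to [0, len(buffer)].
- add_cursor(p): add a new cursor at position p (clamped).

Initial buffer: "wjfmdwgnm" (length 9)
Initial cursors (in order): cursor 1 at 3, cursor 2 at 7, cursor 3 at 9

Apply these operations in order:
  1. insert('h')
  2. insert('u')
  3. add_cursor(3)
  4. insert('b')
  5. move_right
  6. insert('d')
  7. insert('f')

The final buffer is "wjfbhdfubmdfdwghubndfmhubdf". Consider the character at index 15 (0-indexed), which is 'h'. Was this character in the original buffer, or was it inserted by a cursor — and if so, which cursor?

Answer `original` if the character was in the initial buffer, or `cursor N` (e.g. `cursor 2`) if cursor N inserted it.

Answer: cursor 2

Derivation:
After op 1 (insert('h')): buffer="wjfhmdwghnmh" (len 12), cursors c1@4 c2@9 c3@12, authorship ...1....2..3
After op 2 (insert('u')): buffer="wjfhumdwghunmhu" (len 15), cursors c1@5 c2@11 c3@15, authorship ...11....22..33
After op 3 (add_cursor(3)): buffer="wjfhumdwghunmhu" (len 15), cursors c4@3 c1@5 c2@11 c3@15, authorship ...11....22..33
After op 4 (insert('b')): buffer="wjfbhubmdwghubnmhub" (len 19), cursors c4@4 c1@7 c2@14 c3@19, authorship ...4111....222..333
After op 5 (move_right): buffer="wjfbhubmdwghubnmhub" (len 19), cursors c4@5 c1@8 c2@15 c3@19, authorship ...4111....222..333
After op 6 (insert('d')): buffer="wjfbhdubmddwghubndmhubd" (len 23), cursors c4@6 c1@10 c2@18 c3@23, authorship ...41411.1...222.2.3333
After op 7 (insert('f')): buffer="wjfbhdfubmdfdwghubndfmhubdf" (len 27), cursors c4@7 c1@12 c2@21 c3@27, authorship ...414411.11...222.22.33333
Authorship (.=original, N=cursor N): . . . 4 1 4 4 1 1 . 1 1 . . . 2 2 2 . 2 2 . 3 3 3 3 3
Index 15: author = 2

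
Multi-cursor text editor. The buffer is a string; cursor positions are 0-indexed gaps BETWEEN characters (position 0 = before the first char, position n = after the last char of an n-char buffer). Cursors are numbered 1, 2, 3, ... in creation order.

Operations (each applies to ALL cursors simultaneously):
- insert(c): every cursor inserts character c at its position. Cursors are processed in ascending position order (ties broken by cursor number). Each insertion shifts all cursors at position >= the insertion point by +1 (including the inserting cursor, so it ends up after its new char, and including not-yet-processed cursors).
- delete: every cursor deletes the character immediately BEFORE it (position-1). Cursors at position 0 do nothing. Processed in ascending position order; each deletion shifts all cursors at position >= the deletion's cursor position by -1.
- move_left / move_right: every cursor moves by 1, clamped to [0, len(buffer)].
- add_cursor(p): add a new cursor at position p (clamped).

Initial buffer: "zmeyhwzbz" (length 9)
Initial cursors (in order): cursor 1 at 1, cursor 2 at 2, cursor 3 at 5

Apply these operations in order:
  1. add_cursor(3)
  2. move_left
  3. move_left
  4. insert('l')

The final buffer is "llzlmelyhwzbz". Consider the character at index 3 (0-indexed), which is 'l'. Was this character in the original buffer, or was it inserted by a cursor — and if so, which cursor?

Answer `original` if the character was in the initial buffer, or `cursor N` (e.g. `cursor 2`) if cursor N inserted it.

Answer: cursor 4

Derivation:
After op 1 (add_cursor(3)): buffer="zmeyhwzbz" (len 9), cursors c1@1 c2@2 c4@3 c3@5, authorship .........
After op 2 (move_left): buffer="zmeyhwzbz" (len 9), cursors c1@0 c2@1 c4@2 c3@4, authorship .........
After op 3 (move_left): buffer="zmeyhwzbz" (len 9), cursors c1@0 c2@0 c4@1 c3@3, authorship .........
After op 4 (insert('l')): buffer="llzlmelyhwzbz" (len 13), cursors c1@2 c2@2 c4@4 c3@7, authorship 12.4..3......
Authorship (.=original, N=cursor N): 1 2 . 4 . . 3 . . . . . .
Index 3: author = 4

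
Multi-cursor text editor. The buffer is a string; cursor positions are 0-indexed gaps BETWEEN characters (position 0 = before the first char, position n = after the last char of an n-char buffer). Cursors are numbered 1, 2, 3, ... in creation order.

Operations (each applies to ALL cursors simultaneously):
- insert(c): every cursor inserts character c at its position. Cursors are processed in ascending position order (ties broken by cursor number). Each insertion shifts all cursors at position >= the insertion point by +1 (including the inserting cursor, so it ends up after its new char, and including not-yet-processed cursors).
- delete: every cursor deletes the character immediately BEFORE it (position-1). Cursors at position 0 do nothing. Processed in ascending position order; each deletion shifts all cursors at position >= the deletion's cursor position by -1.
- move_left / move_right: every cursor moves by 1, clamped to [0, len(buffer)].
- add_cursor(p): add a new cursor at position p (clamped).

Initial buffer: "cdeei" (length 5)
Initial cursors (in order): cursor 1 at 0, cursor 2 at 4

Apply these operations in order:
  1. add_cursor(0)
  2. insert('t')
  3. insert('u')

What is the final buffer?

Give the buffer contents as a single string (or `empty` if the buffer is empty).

Answer: ttuucdeetui

Derivation:
After op 1 (add_cursor(0)): buffer="cdeei" (len 5), cursors c1@0 c3@0 c2@4, authorship .....
After op 2 (insert('t')): buffer="ttcdeeti" (len 8), cursors c1@2 c3@2 c2@7, authorship 13....2.
After op 3 (insert('u')): buffer="ttuucdeetui" (len 11), cursors c1@4 c3@4 c2@10, authorship 1313....22.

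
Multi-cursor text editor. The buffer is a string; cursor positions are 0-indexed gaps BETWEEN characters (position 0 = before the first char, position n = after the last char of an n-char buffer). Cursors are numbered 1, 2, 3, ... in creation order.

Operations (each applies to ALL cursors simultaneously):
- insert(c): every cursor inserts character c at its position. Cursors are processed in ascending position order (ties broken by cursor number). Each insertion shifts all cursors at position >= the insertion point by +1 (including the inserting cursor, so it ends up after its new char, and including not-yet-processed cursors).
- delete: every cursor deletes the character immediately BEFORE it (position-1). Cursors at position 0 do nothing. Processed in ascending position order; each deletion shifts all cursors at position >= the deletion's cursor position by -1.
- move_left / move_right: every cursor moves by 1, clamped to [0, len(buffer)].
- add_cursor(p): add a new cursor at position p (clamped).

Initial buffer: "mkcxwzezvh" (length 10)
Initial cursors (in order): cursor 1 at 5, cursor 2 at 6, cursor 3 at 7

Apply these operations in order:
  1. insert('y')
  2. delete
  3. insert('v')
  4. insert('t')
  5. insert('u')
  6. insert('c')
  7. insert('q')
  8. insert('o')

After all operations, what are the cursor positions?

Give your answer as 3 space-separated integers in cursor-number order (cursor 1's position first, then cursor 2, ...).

Answer: 11 18 25

Derivation:
After op 1 (insert('y')): buffer="mkcxwyzyeyzvh" (len 13), cursors c1@6 c2@8 c3@10, authorship .....1.2.3...
After op 2 (delete): buffer="mkcxwzezvh" (len 10), cursors c1@5 c2@6 c3@7, authorship ..........
After op 3 (insert('v')): buffer="mkcxwvzvevzvh" (len 13), cursors c1@6 c2@8 c3@10, authorship .....1.2.3...
After op 4 (insert('t')): buffer="mkcxwvtzvtevtzvh" (len 16), cursors c1@7 c2@10 c3@13, authorship .....11.22.33...
After op 5 (insert('u')): buffer="mkcxwvtuzvtuevtuzvh" (len 19), cursors c1@8 c2@12 c3@16, authorship .....111.222.333...
After op 6 (insert('c')): buffer="mkcxwvtuczvtucevtuczvh" (len 22), cursors c1@9 c2@14 c3@19, authorship .....1111.2222.3333...
After op 7 (insert('q')): buffer="mkcxwvtucqzvtucqevtucqzvh" (len 25), cursors c1@10 c2@16 c3@22, authorship .....11111.22222.33333...
After op 8 (insert('o')): buffer="mkcxwvtucqozvtucqoevtucqozvh" (len 28), cursors c1@11 c2@18 c3@25, authorship .....111111.222222.333333...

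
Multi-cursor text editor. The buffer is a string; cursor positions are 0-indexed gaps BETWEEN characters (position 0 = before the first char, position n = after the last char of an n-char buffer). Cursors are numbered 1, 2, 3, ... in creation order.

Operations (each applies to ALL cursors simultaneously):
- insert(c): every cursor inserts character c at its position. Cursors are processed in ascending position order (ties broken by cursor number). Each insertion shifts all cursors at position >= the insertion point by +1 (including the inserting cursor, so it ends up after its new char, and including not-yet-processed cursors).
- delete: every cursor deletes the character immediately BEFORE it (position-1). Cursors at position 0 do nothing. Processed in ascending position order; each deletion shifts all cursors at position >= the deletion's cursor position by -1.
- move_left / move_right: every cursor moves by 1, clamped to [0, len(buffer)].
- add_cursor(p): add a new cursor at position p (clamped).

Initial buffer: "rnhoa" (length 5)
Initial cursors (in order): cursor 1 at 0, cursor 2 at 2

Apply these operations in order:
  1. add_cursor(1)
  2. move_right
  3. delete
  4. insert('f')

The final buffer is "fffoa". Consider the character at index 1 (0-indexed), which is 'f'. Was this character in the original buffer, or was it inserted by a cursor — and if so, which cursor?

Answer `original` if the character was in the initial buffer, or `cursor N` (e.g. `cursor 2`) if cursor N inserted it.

Answer: cursor 2

Derivation:
After op 1 (add_cursor(1)): buffer="rnhoa" (len 5), cursors c1@0 c3@1 c2@2, authorship .....
After op 2 (move_right): buffer="rnhoa" (len 5), cursors c1@1 c3@2 c2@3, authorship .....
After op 3 (delete): buffer="oa" (len 2), cursors c1@0 c2@0 c3@0, authorship ..
After op 4 (insert('f')): buffer="fffoa" (len 5), cursors c1@3 c2@3 c3@3, authorship 123..
Authorship (.=original, N=cursor N): 1 2 3 . .
Index 1: author = 2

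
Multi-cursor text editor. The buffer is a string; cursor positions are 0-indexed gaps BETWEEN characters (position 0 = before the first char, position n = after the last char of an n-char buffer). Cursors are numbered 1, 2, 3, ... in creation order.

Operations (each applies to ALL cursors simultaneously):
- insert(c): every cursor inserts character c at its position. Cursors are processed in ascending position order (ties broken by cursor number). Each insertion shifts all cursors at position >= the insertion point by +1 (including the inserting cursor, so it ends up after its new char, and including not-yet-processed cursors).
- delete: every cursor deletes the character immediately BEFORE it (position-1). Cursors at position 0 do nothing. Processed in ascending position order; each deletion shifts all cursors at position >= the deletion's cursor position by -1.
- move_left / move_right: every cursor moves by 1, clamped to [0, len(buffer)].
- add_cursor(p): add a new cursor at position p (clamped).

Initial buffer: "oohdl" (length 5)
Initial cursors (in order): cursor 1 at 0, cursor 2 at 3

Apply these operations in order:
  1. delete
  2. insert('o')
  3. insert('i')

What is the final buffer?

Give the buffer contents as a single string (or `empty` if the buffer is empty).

Answer: oioooidl

Derivation:
After op 1 (delete): buffer="oodl" (len 4), cursors c1@0 c2@2, authorship ....
After op 2 (insert('o')): buffer="oooodl" (len 6), cursors c1@1 c2@4, authorship 1..2..
After op 3 (insert('i')): buffer="oioooidl" (len 8), cursors c1@2 c2@6, authorship 11..22..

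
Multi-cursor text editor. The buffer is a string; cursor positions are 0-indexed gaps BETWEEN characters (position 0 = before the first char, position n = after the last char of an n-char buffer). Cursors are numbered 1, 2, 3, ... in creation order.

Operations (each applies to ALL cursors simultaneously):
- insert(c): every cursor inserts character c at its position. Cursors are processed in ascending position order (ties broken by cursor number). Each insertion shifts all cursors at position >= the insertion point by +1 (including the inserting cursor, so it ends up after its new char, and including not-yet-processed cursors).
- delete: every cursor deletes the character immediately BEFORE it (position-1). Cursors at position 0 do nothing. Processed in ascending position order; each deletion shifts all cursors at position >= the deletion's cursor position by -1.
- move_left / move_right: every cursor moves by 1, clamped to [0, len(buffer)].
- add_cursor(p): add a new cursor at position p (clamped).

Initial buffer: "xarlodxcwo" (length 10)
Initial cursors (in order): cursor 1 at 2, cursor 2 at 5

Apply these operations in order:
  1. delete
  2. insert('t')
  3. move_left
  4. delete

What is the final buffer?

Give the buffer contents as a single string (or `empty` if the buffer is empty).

Answer: trtdxcwo

Derivation:
After op 1 (delete): buffer="xrldxcwo" (len 8), cursors c1@1 c2@3, authorship ........
After op 2 (insert('t')): buffer="xtrltdxcwo" (len 10), cursors c1@2 c2@5, authorship .1..2.....
After op 3 (move_left): buffer="xtrltdxcwo" (len 10), cursors c1@1 c2@4, authorship .1..2.....
After op 4 (delete): buffer="trtdxcwo" (len 8), cursors c1@0 c2@2, authorship 1.2.....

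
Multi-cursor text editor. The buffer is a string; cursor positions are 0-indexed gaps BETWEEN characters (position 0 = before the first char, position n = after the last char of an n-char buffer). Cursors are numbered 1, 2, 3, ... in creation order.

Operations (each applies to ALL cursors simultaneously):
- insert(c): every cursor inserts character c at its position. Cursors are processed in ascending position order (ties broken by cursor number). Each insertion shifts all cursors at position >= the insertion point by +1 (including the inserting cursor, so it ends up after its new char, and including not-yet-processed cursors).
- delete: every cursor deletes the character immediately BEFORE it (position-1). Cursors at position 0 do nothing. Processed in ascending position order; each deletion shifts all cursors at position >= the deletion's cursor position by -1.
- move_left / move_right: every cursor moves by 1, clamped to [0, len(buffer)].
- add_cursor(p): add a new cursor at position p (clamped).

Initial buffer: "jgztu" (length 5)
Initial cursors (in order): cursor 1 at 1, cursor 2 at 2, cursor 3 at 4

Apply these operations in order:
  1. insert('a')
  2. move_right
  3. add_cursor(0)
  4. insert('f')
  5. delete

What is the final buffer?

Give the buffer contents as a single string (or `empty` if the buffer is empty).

Answer: jagaztau

Derivation:
After op 1 (insert('a')): buffer="jagaztau" (len 8), cursors c1@2 c2@4 c3@7, authorship .1.2..3.
After op 2 (move_right): buffer="jagaztau" (len 8), cursors c1@3 c2@5 c3@8, authorship .1.2..3.
After op 3 (add_cursor(0)): buffer="jagaztau" (len 8), cursors c4@0 c1@3 c2@5 c3@8, authorship .1.2..3.
After op 4 (insert('f')): buffer="fjagfazftauf" (len 12), cursors c4@1 c1@5 c2@8 c3@12, authorship 4.1.12.2.3.3
After op 5 (delete): buffer="jagaztau" (len 8), cursors c4@0 c1@3 c2@5 c3@8, authorship .1.2..3.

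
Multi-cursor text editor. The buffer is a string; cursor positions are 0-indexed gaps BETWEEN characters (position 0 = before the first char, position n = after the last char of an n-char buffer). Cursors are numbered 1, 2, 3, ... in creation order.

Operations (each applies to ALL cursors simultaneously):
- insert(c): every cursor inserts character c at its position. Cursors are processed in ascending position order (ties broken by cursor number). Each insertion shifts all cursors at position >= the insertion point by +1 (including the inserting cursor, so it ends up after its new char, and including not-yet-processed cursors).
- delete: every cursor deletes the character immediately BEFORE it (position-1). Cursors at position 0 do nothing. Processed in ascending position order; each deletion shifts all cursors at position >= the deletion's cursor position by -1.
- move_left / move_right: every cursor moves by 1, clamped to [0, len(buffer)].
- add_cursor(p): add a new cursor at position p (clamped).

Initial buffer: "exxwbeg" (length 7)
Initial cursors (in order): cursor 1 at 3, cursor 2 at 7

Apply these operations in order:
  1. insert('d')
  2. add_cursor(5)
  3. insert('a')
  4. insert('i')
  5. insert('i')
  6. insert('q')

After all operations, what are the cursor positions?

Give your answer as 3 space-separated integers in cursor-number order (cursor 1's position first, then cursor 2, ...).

Answer: 8 21 13

Derivation:
After op 1 (insert('d')): buffer="exxdwbegd" (len 9), cursors c1@4 c2@9, authorship ...1....2
After op 2 (add_cursor(5)): buffer="exxdwbegd" (len 9), cursors c1@4 c3@5 c2@9, authorship ...1....2
After op 3 (insert('a')): buffer="exxdawabegda" (len 12), cursors c1@5 c3@7 c2@12, authorship ...11.3...22
After op 4 (insert('i')): buffer="exxdaiwaibegdai" (len 15), cursors c1@6 c3@9 c2@15, authorship ...111.33...222
After op 5 (insert('i')): buffer="exxdaiiwaiibegdaii" (len 18), cursors c1@7 c3@11 c2@18, authorship ...1111.333...2222
After op 6 (insert('q')): buffer="exxdaiiqwaiiqbegdaiiq" (len 21), cursors c1@8 c3@13 c2@21, authorship ...11111.3333...22222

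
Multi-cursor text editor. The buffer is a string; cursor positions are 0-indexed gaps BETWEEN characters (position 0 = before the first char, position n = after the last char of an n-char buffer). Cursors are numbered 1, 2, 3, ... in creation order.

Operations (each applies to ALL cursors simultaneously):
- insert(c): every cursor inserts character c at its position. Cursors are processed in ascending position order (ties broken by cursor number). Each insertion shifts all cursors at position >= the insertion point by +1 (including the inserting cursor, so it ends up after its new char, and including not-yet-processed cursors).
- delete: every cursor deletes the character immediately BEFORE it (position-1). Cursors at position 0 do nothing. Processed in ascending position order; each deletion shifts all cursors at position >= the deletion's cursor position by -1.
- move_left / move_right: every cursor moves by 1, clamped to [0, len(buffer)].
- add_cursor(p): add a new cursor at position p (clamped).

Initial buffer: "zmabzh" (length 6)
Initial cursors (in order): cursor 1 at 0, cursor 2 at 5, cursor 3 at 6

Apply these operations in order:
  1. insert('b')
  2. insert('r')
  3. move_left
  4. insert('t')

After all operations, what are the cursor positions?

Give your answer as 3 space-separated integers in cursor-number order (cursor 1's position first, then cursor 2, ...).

After op 1 (insert('b')): buffer="bzmabzbhb" (len 9), cursors c1@1 c2@7 c3@9, authorship 1.....2.3
After op 2 (insert('r')): buffer="brzmabzbrhbr" (len 12), cursors c1@2 c2@9 c3@12, authorship 11.....22.33
After op 3 (move_left): buffer="brzmabzbrhbr" (len 12), cursors c1@1 c2@8 c3@11, authorship 11.....22.33
After op 4 (insert('t')): buffer="btrzmabzbtrhbtr" (len 15), cursors c1@2 c2@10 c3@14, authorship 111.....222.333

Answer: 2 10 14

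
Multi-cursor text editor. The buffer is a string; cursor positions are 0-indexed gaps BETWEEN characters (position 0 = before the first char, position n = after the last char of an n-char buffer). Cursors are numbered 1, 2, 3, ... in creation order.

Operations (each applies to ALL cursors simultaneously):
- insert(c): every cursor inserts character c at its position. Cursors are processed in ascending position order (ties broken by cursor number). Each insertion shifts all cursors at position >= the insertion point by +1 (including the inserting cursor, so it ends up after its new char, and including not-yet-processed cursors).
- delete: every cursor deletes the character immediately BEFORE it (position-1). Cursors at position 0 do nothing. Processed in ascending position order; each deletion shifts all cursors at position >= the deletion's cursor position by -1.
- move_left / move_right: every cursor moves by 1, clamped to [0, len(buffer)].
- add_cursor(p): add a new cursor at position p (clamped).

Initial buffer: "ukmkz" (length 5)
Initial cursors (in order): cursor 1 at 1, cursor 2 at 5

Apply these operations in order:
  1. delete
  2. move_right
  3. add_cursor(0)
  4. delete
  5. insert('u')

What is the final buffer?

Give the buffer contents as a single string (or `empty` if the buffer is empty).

Answer: uumu

Derivation:
After op 1 (delete): buffer="kmk" (len 3), cursors c1@0 c2@3, authorship ...
After op 2 (move_right): buffer="kmk" (len 3), cursors c1@1 c2@3, authorship ...
After op 3 (add_cursor(0)): buffer="kmk" (len 3), cursors c3@0 c1@1 c2@3, authorship ...
After op 4 (delete): buffer="m" (len 1), cursors c1@0 c3@0 c2@1, authorship .
After op 5 (insert('u')): buffer="uumu" (len 4), cursors c1@2 c3@2 c2@4, authorship 13.2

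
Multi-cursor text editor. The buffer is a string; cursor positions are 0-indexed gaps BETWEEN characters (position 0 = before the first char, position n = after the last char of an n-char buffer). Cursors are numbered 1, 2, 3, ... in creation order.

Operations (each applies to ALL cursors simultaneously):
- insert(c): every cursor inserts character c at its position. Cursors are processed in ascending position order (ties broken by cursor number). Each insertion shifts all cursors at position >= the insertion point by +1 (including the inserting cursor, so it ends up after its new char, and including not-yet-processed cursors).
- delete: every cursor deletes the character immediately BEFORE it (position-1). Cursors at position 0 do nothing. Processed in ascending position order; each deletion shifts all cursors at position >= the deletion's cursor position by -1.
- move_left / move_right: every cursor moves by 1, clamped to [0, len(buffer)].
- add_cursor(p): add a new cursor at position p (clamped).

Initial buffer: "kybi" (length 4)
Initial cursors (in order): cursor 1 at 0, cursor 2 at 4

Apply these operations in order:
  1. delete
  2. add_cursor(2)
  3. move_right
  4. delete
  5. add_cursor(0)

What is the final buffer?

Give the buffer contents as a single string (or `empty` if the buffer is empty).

After op 1 (delete): buffer="kyb" (len 3), cursors c1@0 c2@3, authorship ...
After op 2 (add_cursor(2)): buffer="kyb" (len 3), cursors c1@0 c3@2 c2@3, authorship ...
After op 3 (move_right): buffer="kyb" (len 3), cursors c1@1 c2@3 c3@3, authorship ...
After op 4 (delete): buffer="" (len 0), cursors c1@0 c2@0 c3@0, authorship 
After op 5 (add_cursor(0)): buffer="" (len 0), cursors c1@0 c2@0 c3@0 c4@0, authorship 

Answer: empty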